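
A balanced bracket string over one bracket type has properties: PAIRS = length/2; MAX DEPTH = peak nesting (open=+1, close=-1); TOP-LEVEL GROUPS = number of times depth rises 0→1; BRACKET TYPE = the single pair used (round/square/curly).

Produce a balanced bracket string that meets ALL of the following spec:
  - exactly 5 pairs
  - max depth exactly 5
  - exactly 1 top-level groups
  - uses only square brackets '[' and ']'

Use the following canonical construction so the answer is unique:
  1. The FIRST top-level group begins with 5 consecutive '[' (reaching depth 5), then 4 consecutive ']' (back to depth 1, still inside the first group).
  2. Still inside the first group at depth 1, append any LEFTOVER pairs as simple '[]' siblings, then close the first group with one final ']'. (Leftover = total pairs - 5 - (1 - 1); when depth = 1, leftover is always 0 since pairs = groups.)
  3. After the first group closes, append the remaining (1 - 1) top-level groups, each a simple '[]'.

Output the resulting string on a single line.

Answer: [[[[[]]]]]

Derivation:
Spec: pairs=5 depth=5 groups=1
Leftover pairs = 5 - 5 - (1-1) = 0
First group: deep chain of depth 5 + 0 sibling pairs
Remaining 0 groups: simple '[]' each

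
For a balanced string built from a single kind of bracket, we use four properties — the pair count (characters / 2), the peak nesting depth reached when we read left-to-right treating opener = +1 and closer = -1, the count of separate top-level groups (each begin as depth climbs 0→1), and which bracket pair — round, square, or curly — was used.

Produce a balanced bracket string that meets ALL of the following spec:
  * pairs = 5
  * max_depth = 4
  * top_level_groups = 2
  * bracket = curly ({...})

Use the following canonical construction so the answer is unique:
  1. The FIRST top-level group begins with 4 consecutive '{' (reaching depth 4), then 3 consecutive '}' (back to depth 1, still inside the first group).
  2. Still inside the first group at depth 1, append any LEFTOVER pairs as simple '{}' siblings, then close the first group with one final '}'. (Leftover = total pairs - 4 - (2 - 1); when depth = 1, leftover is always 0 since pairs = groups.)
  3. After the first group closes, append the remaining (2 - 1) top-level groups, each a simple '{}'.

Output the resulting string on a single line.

Answer: {{{{}}}}{}

Derivation:
Spec: pairs=5 depth=4 groups=2
Leftover pairs = 5 - 4 - (2-1) = 0
First group: deep chain of depth 4 + 0 sibling pairs
Remaining 1 groups: simple '{}' each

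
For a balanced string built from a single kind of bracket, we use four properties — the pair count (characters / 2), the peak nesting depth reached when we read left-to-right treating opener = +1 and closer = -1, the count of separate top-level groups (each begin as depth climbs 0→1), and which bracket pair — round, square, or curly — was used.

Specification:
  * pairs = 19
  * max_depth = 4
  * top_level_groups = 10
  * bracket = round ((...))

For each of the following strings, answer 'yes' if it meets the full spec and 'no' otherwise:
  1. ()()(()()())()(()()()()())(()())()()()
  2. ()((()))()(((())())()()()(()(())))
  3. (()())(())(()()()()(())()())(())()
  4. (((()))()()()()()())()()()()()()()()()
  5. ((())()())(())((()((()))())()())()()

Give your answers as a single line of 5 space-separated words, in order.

Answer: no no no yes no

Derivation:
String 1 '()()(()()())()(()()()()())(()())()()()': depth seq [1 0 1 0 1 2 1 2 1 2 1 0 1 0 1 2 1 2 1 2 1 2 1 2 1 0 1 2 1 2 1 0 1 0 1 0 1 0]
  -> pairs=19 depth=2 groups=9 -> no
String 2 '()((()))()(((())())()()()(()(())))': depth seq [1 0 1 2 3 2 1 0 1 0 1 2 3 4 3 2 3 2 1 2 1 2 1 2 1 2 3 2 3 4 3 2 1 0]
  -> pairs=17 depth=4 groups=4 -> no
String 3 '(()())(())(()()()()(())()())(())()': depth seq [1 2 1 2 1 0 1 2 1 0 1 2 1 2 1 2 1 2 1 2 3 2 1 2 1 2 1 0 1 2 1 0 1 0]
  -> pairs=17 depth=3 groups=5 -> no
String 4 '(((()))()()()()()())()()()()()()()()()': depth seq [1 2 3 4 3 2 1 2 1 2 1 2 1 2 1 2 1 2 1 0 1 0 1 0 1 0 1 0 1 0 1 0 1 0 1 0 1 0]
  -> pairs=19 depth=4 groups=10 -> yes
String 5 '((())()())(())((()((()))())()())()()': depth seq [1 2 3 2 1 2 1 2 1 0 1 2 1 0 1 2 3 2 3 4 5 4 3 2 3 2 1 2 1 2 1 0 1 0 1 0]
  -> pairs=18 depth=5 groups=5 -> no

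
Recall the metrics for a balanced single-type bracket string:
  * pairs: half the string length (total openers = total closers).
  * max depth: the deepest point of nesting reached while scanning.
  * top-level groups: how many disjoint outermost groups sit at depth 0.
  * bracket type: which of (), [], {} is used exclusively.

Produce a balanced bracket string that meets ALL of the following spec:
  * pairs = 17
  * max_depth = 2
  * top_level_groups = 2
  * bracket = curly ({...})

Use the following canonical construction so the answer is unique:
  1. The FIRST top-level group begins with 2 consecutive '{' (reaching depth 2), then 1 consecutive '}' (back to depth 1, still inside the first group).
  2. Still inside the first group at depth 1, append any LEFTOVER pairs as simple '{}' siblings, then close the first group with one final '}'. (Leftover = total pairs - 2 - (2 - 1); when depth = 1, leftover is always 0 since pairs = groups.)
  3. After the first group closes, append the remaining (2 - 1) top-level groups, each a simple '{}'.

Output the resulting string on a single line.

Answer: {{}{}{}{}{}{}{}{}{}{}{}{}{}{}{}}{}

Derivation:
Spec: pairs=17 depth=2 groups=2
Leftover pairs = 17 - 2 - (2-1) = 14
First group: deep chain of depth 2 + 14 sibling pairs
Remaining 1 groups: simple '{}' each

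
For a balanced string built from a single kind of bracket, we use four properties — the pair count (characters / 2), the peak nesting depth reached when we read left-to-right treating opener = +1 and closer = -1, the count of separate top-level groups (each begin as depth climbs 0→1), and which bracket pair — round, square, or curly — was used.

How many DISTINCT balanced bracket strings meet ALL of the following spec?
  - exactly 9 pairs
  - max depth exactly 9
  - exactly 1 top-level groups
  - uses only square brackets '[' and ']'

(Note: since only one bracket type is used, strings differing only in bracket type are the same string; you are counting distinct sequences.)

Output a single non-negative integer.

Spec: pairs=9 depth=9 groups=1
Count(depth <= 9) = 1430
Count(depth <= 8) = 1429
Count(depth == 9) = 1430 - 1429 = 1

Answer: 1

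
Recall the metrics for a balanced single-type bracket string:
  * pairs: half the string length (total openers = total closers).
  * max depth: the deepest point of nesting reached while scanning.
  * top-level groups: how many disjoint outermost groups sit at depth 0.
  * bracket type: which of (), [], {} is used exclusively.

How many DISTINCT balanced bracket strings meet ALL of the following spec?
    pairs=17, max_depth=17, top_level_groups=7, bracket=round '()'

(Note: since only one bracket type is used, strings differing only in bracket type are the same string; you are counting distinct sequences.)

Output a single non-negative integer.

Spec: pairs=17 depth=17 groups=7
Count(depth <= 17) = 2187185
Count(depth <= 16) = 2187185
Count(depth == 17) = 2187185 - 2187185 = 0

Answer: 0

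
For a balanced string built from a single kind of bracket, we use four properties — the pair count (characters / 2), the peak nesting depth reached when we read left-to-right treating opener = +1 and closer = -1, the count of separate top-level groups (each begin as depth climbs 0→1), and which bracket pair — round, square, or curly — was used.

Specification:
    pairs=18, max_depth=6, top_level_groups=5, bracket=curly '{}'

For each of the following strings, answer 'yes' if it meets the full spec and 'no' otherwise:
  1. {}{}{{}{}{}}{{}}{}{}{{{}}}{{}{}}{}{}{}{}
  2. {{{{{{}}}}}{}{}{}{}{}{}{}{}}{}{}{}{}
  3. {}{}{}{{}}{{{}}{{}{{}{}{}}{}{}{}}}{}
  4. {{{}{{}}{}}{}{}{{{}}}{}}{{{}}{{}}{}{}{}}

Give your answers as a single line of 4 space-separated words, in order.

String 1 '{}{}{{}{}{}}{{}}{}{}{{{}}}{{}{}}{}{}{}{}': depth seq [1 0 1 0 1 2 1 2 1 2 1 0 1 2 1 0 1 0 1 0 1 2 3 2 1 0 1 2 1 2 1 0 1 0 1 0 1 0 1 0]
  -> pairs=20 depth=3 groups=12 -> no
String 2 '{{{{{{}}}}}{}{}{}{}{}{}{}{}}{}{}{}{}': depth seq [1 2 3 4 5 6 5 4 3 2 1 2 1 2 1 2 1 2 1 2 1 2 1 2 1 2 1 0 1 0 1 0 1 0 1 0]
  -> pairs=18 depth=6 groups=5 -> yes
String 3 '{}{}{}{{}}{{{}}{{}{{}{}{}}{}{}{}}}{}': depth seq [1 0 1 0 1 0 1 2 1 0 1 2 3 2 1 2 3 2 3 4 3 4 3 4 3 2 3 2 3 2 3 2 1 0 1 0]
  -> pairs=18 depth=4 groups=6 -> no
String 4 '{{{}{{}}{}}{}{}{{{}}}{}}{{{}}{{}}{}{}{}}': depth seq [1 2 3 2 3 4 3 2 3 2 1 2 1 2 1 2 3 4 3 2 1 2 1 0 1 2 3 2 1 2 3 2 1 2 1 2 1 2 1 0]
  -> pairs=20 depth=4 groups=2 -> no

Answer: no yes no no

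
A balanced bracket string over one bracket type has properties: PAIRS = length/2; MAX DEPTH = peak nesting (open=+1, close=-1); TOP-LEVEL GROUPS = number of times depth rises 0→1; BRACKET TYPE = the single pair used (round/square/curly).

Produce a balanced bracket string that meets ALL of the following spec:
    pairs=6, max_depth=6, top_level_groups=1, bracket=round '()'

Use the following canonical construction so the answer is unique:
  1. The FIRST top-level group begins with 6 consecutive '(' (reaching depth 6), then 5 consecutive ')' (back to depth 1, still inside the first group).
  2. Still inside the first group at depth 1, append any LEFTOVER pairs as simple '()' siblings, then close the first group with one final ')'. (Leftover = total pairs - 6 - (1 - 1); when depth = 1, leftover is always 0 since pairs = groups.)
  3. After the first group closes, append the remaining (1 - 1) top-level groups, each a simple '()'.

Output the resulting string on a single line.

Answer: (((((())))))

Derivation:
Spec: pairs=6 depth=6 groups=1
Leftover pairs = 6 - 6 - (1-1) = 0
First group: deep chain of depth 6 + 0 sibling pairs
Remaining 0 groups: simple '()' each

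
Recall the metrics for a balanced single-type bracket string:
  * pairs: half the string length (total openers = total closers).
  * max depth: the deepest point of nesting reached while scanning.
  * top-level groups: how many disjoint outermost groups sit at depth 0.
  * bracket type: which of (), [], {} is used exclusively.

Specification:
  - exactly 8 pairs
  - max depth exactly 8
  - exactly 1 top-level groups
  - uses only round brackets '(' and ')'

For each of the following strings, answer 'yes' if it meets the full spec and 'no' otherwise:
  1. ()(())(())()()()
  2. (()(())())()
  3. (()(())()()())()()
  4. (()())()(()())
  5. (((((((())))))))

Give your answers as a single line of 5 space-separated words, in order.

String 1 '()(())(())()()()': depth seq [1 0 1 2 1 0 1 2 1 0 1 0 1 0 1 0]
  -> pairs=8 depth=2 groups=6 -> no
String 2 '(()(())())()': depth seq [1 2 1 2 3 2 1 2 1 0 1 0]
  -> pairs=6 depth=3 groups=2 -> no
String 3 '(()(())()()())()()': depth seq [1 2 1 2 3 2 1 2 1 2 1 2 1 0 1 0 1 0]
  -> pairs=9 depth=3 groups=3 -> no
String 4 '(()())()(()())': depth seq [1 2 1 2 1 0 1 0 1 2 1 2 1 0]
  -> pairs=7 depth=2 groups=3 -> no
String 5 '(((((((())))))))': depth seq [1 2 3 4 5 6 7 8 7 6 5 4 3 2 1 0]
  -> pairs=8 depth=8 groups=1 -> yes

Answer: no no no no yes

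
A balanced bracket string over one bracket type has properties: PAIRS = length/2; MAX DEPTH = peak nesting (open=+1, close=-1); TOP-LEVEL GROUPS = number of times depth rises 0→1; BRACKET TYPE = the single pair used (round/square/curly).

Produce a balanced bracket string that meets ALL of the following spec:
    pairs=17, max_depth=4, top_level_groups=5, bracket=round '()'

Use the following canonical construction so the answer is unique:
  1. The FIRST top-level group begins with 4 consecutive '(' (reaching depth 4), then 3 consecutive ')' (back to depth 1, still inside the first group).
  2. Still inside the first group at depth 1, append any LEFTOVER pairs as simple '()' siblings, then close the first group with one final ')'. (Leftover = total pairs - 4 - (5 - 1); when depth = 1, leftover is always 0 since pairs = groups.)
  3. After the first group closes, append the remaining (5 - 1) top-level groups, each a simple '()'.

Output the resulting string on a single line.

Spec: pairs=17 depth=4 groups=5
Leftover pairs = 17 - 4 - (5-1) = 9
First group: deep chain of depth 4 + 9 sibling pairs
Remaining 4 groups: simple '()' each

Answer: (((()))()()()()()()()()())()()()()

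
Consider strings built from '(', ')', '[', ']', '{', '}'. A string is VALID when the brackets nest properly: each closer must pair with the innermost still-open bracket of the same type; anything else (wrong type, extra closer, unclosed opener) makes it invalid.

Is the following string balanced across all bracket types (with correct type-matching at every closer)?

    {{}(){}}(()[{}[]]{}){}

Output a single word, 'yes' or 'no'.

Answer: yes

Derivation:
pos 0: push '{'; stack = {
pos 1: push '{'; stack = {{
pos 2: '}' matches '{'; pop; stack = {
pos 3: push '('; stack = {(
pos 4: ')' matches '('; pop; stack = {
pos 5: push '{'; stack = {{
pos 6: '}' matches '{'; pop; stack = {
pos 7: '}' matches '{'; pop; stack = (empty)
pos 8: push '('; stack = (
pos 9: push '('; stack = ((
pos 10: ')' matches '('; pop; stack = (
pos 11: push '['; stack = ([
pos 12: push '{'; stack = ([{
pos 13: '}' matches '{'; pop; stack = ([
pos 14: push '['; stack = ([[
pos 15: ']' matches '['; pop; stack = ([
pos 16: ']' matches '['; pop; stack = (
pos 17: push '{'; stack = ({
pos 18: '}' matches '{'; pop; stack = (
pos 19: ')' matches '('; pop; stack = (empty)
pos 20: push '{'; stack = {
pos 21: '}' matches '{'; pop; stack = (empty)
end: stack empty → VALID
Verdict: properly nested → yes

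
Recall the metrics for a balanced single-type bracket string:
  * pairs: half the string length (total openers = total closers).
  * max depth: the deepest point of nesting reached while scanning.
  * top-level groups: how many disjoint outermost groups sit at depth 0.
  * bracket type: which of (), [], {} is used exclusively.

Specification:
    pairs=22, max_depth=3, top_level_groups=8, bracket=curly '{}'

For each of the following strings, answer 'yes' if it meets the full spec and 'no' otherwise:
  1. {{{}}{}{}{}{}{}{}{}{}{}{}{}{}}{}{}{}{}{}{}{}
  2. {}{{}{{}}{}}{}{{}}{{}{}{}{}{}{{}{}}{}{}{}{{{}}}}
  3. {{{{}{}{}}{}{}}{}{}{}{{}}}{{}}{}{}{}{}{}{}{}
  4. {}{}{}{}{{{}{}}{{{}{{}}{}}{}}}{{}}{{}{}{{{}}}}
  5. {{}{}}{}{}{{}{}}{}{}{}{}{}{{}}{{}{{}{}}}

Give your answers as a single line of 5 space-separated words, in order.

Answer: yes no no no no

Derivation:
String 1 '{{{}}{}{}{}{}{}{}{}{}{}{}{}{}}{}{}{}{}{}{}{}': depth seq [1 2 3 2 1 2 1 2 1 2 1 2 1 2 1 2 1 2 1 2 1 2 1 2 1 2 1 2 1 0 1 0 1 0 1 0 1 0 1 0 1 0 1 0]
  -> pairs=22 depth=3 groups=8 -> yes
String 2 '{}{{}{{}}{}}{}{{}}{{}{}{}{}{}{{}{}}{}{}{}{{{}}}}': depth seq [1 0 1 2 1 2 3 2 1 2 1 0 1 0 1 2 1 0 1 2 1 2 1 2 1 2 1 2 1 2 3 2 3 2 1 2 1 2 1 2 1 2 3 4 3 2 1 0]
  -> pairs=24 depth=4 groups=5 -> no
String 3 '{{{{}{}{}}{}{}}{}{}{}{{}}}{{}}{}{}{}{}{}{}{}': depth seq [1 2 3 4 3 4 3 4 3 2 3 2 3 2 1 2 1 2 1 2 1 2 3 2 1 0 1 2 1 0 1 0 1 0 1 0 1 0 1 0 1 0 1 0]
  -> pairs=22 depth=4 groups=9 -> no
String 4 '{}{}{}{}{{{}{}}{{{}{{}}{}}{}}}{{}}{{}{}{{{}}}}': depth seq [1 0 1 0 1 0 1 0 1 2 3 2 3 2 1 2 3 4 3 4 5 4 3 4 3 2 3 2 1 0 1 2 1 0 1 2 1 2 1 2 3 4 3 2 1 0]
  -> pairs=23 depth=5 groups=7 -> no
String 5 '{{}{}}{}{}{{}{}}{}{}{}{}{}{{}}{{}{{}{}}}': depth seq [1 2 1 2 1 0 1 0 1 0 1 2 1 2 1 0 1 0 1 0 1 0 1 0 1 0 1 2 1 0 1 2 1 2 3 2 3 2 1 0]
  -> pairs=20 depth=3 groups=11 -> no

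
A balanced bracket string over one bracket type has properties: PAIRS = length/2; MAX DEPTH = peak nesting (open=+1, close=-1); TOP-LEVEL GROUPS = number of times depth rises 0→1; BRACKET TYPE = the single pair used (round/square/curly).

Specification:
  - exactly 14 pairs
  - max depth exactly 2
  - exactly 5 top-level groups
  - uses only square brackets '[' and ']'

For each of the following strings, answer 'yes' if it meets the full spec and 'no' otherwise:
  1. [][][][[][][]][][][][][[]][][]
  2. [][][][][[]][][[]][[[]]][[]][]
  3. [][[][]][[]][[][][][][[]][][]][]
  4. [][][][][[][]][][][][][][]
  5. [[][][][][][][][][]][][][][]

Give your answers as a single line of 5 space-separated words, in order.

Answer: no no no no yes

Derivation:
String 1 '[][][][[][][]][][][][][[]][][]': depth seq [1 0 1 0 1 0 1 2 1 2 1 2 1 0 1 0 1 0 1 0 1 0 1 2 1 0 1 0 1 0]
  -> pairs=15 depth=2 groups=11 -> no
String 2 '[][][][][[]][][[]][[[]]][[]][]': depth seq [1 0 1 0 1 0 1 0 1 2 1 0 1 0 1 2 1 0 1 2 3 2 1 0 1 2 1 0 1 0]
  -> pairs=15 depth=3 groups=10 -> no
String 3 '[][[][]][[]][[][][][][[]][][]][]': depth seq [1 0 1 2 1 2 1 0 1 2 1 0 1 2 1 2 1 2 1 2 1 2 3 2 1 2 1 2 1 0 1 0]
  -> pairs=16 depth=3 groups=5 -> no
String 4 '[][][][][[][]][][][][][][]': depth seq [1 0 1 0 1 0 1 0 1 2 1 2 1 0 1 0 1 0 1 0 1 0 1 0 1 0]
  -> pairs=13 depth=2 groups=11 -> no
String 5 '[[][][][][][][][][]][][][][]': depth seq [1 2 1 2 1 2 1 2 1 2 1 2 1 2 1 2 1 2 1 0 1 0 1 0 1 0 1 0]
  -> pairs=14 depth=2 groups=5 -> yes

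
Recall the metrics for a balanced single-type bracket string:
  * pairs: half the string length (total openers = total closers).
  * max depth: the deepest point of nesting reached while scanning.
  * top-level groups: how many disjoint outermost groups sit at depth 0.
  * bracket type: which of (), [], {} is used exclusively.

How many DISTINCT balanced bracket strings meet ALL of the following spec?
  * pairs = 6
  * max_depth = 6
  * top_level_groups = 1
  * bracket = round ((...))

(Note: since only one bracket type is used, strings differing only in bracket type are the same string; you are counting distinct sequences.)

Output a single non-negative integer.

Spec: pairs=6 depth=6 groups=1
Count(depth <= 6) = 42
Count(depth <= 5) = 41
Count(depth == 6) = 42 - 41 = 1

Answer: 1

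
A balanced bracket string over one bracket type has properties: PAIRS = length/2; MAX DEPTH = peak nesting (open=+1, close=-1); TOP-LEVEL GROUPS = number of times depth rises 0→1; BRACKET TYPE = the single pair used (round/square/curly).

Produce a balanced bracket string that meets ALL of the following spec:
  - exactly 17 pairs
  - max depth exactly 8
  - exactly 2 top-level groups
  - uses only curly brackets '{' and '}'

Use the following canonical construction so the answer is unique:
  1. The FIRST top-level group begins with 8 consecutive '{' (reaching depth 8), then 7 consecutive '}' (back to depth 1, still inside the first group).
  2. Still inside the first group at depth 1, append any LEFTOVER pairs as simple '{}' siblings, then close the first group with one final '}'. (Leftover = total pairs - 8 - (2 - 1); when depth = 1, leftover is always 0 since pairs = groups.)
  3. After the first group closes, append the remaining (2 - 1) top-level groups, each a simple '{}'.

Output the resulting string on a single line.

Answer: {{{{{{{{}}}}}}}{}{}{}{}{}{}{}{}}{}

Derivation:
Spec: pairs=17 depth=8 groups=2
Leftover pairs = 17 - 8 - (2-1) = 8
First group: deep chain of depth 8 + 8 sibling pairs
Remaining 1 groups: simple '{}' each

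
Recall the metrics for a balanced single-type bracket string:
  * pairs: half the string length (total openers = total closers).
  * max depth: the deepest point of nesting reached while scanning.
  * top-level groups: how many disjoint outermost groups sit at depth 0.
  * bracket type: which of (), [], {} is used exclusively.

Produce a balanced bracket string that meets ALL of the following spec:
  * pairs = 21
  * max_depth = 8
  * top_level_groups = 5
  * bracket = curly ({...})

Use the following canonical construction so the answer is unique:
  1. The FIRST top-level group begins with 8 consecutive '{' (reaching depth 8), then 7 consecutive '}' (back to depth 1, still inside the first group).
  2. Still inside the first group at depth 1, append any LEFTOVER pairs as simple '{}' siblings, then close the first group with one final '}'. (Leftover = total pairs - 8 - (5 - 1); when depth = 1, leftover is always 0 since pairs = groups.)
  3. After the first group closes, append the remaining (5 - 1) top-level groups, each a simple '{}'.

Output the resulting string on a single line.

Answer: {{{{{{{{}}}}}}}{}{}{}{}{}{}{}{}{}}{}{}{}{}

Derivation:
Spec: pairs=21 depth=8 groups=5
Leftover pairs = 21 - 8 - (5-1) = 9
First group: deep chain of depth 8 + 9 sibling pairs
Remaining 4 groups: simple '{}' each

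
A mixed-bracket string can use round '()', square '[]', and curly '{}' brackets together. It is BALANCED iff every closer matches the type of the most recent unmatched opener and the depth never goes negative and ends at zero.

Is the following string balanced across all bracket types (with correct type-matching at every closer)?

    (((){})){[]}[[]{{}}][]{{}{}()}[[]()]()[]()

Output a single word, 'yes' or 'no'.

pos 0: push '('; stack = (
pos 1: push '('; stack = ((
pos 2: push '('; stack = (((
pos 3: ')' matches '('; pop; stack = ((
pos 4: push '{'; stack = (({
pos 5: '}' matches '{'; pop; stack = ((
pos 6: ')' matches '('; pop; stack = (
pos 7: ')' matches '('; pop; stack = (empty)
pos 8: push '{'; stack = {
pos 9: push '['; stack = {[
pos 10: ']' matches '['; pop; stack = {
pos 11: '}' matches '{'; pop; stack = (empty)
pos 12: push '['; stack = [
pos 13: push '['; stack = [[
pos 14: ']' matches '['; pop; stack = [
pos 15: push '{'; stack = [{
pos 16: push '{'; stack = [{{
pos 17: '}' matches '{'; pop; stack = [{
pos 18: '}' matches '{'; pop; stack = [
pos 19: ']' matches '['; pop; stack = (empty)
pos 20: push '['; stack = [
pos 21: ']' matches '['; pop; stack = (empty)
pos 22: push '{'; stack = {
pos 23: push '{'; stack = {{
pos 24: '}' matches '{'; pop; stack = {
pos 25: push '{'; stack = {{
pos 26: '}' matches '{'; pop; stack = {
pos 27: push '('; stack = {(
pos 28: ')' matches '('; pop; stack = {
pos 29: '}' matches '{'; pop; stack = (empty)
pos 30: push '['; stack = [
pos 31: push '['; stack = [[
pos 32: ']' matches '['; pop; stack = [
pos 33: push '('; stack = [(
pos 34: ')' matches '('; pop; stack = [
pos 35: ']' matches '['; pop; stack = (empty)
pos 36: push '('; stack = (
pos 37: ')' matches '('; pop; stack = (empty)
pos 38: push '['; stack = [
pos 39: ']' matches '['; pop; stack = (empty)
pos 40: push '('; stack = (
pos 41: ')' matches '('; pop; stack = (empty)
end: stack empty → VALID
Verdict: properly nested → yes

Answer: yes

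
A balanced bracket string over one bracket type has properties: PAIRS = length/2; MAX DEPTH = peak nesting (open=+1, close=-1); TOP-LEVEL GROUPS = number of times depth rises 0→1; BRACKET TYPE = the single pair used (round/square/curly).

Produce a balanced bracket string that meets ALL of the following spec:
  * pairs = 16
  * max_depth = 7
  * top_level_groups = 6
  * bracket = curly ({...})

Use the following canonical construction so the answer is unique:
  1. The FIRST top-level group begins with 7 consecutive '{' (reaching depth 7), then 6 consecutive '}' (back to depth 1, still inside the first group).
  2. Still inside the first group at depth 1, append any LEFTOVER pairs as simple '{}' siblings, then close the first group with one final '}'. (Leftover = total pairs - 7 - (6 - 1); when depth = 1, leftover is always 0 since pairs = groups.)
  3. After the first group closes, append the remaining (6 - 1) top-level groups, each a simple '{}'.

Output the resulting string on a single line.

Answer: {{{{{{{}}}}}}{}{}{}{}}{}{}{}{}{}

Derivation:
Spec: pairs=16 depth=7 groups=6
Leftover pairs = 16 - 7 - (6-1) = 4
First group: deep chain of depth 7 + 4 sibling pairs
Remaining 5 groups: simple '{}' each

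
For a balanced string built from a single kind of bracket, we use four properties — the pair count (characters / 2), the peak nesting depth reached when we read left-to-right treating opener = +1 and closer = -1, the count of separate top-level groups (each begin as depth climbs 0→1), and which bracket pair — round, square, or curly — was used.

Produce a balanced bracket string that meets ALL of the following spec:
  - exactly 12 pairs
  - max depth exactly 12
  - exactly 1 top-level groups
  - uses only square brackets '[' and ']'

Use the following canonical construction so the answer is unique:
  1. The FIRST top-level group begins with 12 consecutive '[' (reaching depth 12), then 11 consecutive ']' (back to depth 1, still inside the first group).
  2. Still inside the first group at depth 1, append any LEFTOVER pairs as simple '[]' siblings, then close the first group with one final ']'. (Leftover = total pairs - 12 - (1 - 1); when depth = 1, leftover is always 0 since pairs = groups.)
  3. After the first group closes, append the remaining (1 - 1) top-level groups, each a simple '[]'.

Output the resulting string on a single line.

Spec: pairs=12 depth=12 groups=1
Leftover pairs = 12 - 12 - (1-1) = 0
First group: deep chain of depth 12 + 0 sibling pairs
Remaining 0 groups: simple '[]' each

Answer: [[[[[[[[[[[[]]]]]]]]]]]]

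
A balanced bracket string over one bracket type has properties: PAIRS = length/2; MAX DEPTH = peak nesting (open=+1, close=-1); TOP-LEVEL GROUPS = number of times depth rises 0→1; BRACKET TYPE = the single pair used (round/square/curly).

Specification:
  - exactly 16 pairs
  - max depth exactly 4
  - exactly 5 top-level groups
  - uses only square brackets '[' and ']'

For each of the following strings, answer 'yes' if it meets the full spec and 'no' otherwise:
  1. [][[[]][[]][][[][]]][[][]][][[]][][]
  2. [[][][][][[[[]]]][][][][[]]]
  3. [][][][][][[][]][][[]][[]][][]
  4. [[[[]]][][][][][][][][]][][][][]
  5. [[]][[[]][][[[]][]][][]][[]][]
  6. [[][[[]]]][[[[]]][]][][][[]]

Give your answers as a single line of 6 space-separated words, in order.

Answer: no no no yes no no

Derivation:
String 1 '[][[[]][[]][][[][]]][[][]][][[]][][]': depth seq [1 0 1 2 3 2 1 2 3 2 1 2 1 2 3 2 3 2 1 0 1 2 1 2 1 0 1 0 1 2 1 0 1 0 1 0]
  -> pairs=18 depth=3 groups=7 -> no
String 2 '[[][][][][[[[]]]][][][][[]]]': depth seq [1 2 1 2 1 2 1 2 1 2 3 4 5 4 3 2 1 2 1 2 1 2 1 2 3 2 1 0]
  -> pairs=14 depth=5 groups=1 -> no
String 3 '[][][][][][[][]][][[]][[]][][]': depth seq [1 0 1 0 1 0 1 0 1 0 1 2 1 2 1 0 1 0 1 2 1 0 1 2 1 0 1 0 1 0]
  -> pairs=15 depth=2 groups=11 -> no
String 4 '[[[[]]][][][][][][][][]][][][][]': depth seq [1 2 3 4 3 2 1 2 1 2 1 2 1 2 1 2 1 2 1 2 1 2 1 0 1 0 1 0 1 0 1 0]
  -> pairs=16 depth=4 groups=5 -> yes
String 5 '[[]][[[]][][[[]][]][][]][[]][]': depth seq [1 2 1 0 1 2 3 2 1 2 1 2 3 4 3 2 3 2 1 2 1 2 1 0 1 2 1 0 1 0]
  -> pairs=15 depth=4 groups=4 -> no
String 6 '[[][[[]]]][[[[]]][]][][][[]]': depth seq [1 2 1 2 3 4 3 2 1 0 1 2 3 4 3 2 1 2 1 0 1 0 1 0 1 2 1 0]
  -> pairs=14 depth=4 groups=5 -> no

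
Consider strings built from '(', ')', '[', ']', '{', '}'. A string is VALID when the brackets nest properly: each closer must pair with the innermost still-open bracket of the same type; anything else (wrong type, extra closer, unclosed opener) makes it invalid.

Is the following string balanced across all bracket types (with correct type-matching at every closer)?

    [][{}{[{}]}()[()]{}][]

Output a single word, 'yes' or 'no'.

Answer: yes

Derivation:
pos 0: push '['; stack = [
pos 1: ']' matches '['; pop; stack = (empty)
pos 2: push '['; stack = [
pos 3: push '{'; stack = [{
pos 4: '}' matches '{'; pop; stack = [
pos 5: push '{'; stack = [{
pos 6: push '['; stack = [{[
pos 7: push '{'; stack = [{[{
pos 8: '}' matches '{'; pop; stack = [{[
pos 9: ']' matches '['; pop; stack = [{
pos 10: '}' matches '{'; pop; stack = [
pos 11: push '('; stack = [(
pos 12: ')' matches '('; pop; stack = [
pos 13: push '['; stack = [[
pos 14: push '('; stack = [[(
pos 15: ')' matches '('; pop; stack = [[
pos 16: ']' matches '['; pop; stack = [
pos 17: push '{'; stack = [{
pos 18: '}' matches '{'; pop; stack = [
pos 19: ']' matches '['; pop; stack = (empty)
pos 20: push '['; stack = [
pos 21: ']' matches '['; pop; stack = (empty)
end: stack empty → VALID
Verdict: properly nested → yes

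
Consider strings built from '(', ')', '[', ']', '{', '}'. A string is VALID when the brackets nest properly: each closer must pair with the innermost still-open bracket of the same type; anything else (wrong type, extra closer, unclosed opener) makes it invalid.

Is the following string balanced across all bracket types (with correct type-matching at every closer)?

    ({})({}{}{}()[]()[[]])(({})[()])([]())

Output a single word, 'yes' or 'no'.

pos 0: push '('; stack = (
pos 1: push '{'; stack = ({
pos 2: '}' matches '{'; pop; stack = (
pos 3: ')' matches '('; pop; stack = (empty)
pos 4: push '('; stack = (
pos 5: push '{'; stack = ({
pos 6: '}' matches '{'; pop; stack = (
pos 7: push '{'; stack = ({
pos 8: '}' matches '{'; pop; stack = (
pos 9: push '{'; stack = ({
pos 10: '}' matches '{'; pop; stack = (
pos 11: push '('; stack = ((
pos 12: ')' matches '('; pop; stack = (
pos 13: push '['; stack = ([
pos 14: ']' matches '['; pop; stack = (
pos 15: push '('; stack = ((
pos 16: ')' matches '('; pop; stack = (
pos 17: push '['; stack = ([
pos 18: push '['; stack = ([[
pos 19: ']' matches '['; pop; stack = ([
pos 20: ']' matches '['; pop; stack = (
pos 21: ')' matches '('; pop; stack = (empty)
pos 22: push '('; stack = (
pos 23: push '('; stack = ((
pos 24: push '{'; stack = (({
pos 25: '}' matches '{'; pop; stack = ((
pos 26: ')' matches '('; pop; stack = (
pos 27: push '['; stack = ([
pos 28: push '('; stack = ([(
pos 29: ')' matches '('; pop; stack = ([
pos 30: ']' matches '['; pop; stack = (
pos 31: ')' matches '('; pop; stack = (empty)
pos 32: push '('; stack = (
pos 33: push '['; stack = ([
pos 34: ']' matches '['; pop; stack = (
pos 35: push '('; stack = ((
pos 36: ')' matches '('; pop; stack = (
pos 37: ')' matches '('; pop; stack = (empty)
end: stack empty → VALID
Verdict: properly nested → yes

Answer: yes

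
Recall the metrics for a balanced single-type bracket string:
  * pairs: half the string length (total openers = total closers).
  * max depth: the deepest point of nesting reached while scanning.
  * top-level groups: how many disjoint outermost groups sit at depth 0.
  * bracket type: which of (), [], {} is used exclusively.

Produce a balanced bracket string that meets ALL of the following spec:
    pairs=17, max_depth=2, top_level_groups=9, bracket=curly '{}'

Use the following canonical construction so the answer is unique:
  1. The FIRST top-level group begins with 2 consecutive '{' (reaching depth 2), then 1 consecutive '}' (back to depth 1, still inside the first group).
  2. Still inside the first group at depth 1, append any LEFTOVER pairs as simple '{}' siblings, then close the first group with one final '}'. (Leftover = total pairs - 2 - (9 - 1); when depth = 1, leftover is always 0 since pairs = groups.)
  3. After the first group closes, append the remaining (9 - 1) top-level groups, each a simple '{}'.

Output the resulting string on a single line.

Answer: {{}{}{}{}{}{}{}{}}{}{}{}{}{}{}{}{}

Derivation:
Spec: pairs=17 depth=2 groups=9
Leftover pairs = 17 - 2 - (9-1) = 7
First group: deep chain of depth 2 + 7 sibling pairs
Remaining 8 groups: simple '{}' each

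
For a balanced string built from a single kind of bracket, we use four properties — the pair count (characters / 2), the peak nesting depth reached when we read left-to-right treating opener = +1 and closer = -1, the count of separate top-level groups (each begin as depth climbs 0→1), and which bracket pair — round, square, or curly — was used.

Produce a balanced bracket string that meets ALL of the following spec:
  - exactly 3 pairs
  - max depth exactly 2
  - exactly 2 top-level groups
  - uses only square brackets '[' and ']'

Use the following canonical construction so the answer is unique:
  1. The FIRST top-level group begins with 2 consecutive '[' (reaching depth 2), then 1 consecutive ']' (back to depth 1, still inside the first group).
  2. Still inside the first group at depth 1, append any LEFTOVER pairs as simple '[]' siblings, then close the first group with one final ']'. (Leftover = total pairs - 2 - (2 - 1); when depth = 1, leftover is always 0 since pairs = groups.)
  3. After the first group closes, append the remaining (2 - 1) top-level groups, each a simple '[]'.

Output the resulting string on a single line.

Answer: [[]][]

Derivation:
Spec: pairs=3 depth=2 groups=2
Leftover pairs = 3 - 2 - (2-1) = 0
First group: deep chain of depth 2 + 0 sibling pairs
Remaining 1 groups: simple '[]' each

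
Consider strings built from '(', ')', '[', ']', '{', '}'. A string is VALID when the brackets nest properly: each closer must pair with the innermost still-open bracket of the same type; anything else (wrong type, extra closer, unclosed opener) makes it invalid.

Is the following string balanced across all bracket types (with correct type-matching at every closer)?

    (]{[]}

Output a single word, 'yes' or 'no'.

pos 0: push '('; stack = (
pos 1: saw closer ']' but top of stack is '(' (expected ')') → INVALID
Verdict: type mismatch at position 1: ']' closes '(' → no

Answer: no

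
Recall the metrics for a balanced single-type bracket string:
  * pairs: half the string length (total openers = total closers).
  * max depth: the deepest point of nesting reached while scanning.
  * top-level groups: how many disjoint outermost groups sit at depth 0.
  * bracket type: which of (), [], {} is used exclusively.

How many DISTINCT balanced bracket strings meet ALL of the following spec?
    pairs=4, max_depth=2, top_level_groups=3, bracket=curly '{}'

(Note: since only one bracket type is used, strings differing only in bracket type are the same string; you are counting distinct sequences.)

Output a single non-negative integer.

Answer: 3

Derivation:
Spec: pairs=4 depth=2 groups=3
Count(depth <= 2) = 3
Count(depth <= 1) = 0
Count(depth == 2) = 3 - 0 = 3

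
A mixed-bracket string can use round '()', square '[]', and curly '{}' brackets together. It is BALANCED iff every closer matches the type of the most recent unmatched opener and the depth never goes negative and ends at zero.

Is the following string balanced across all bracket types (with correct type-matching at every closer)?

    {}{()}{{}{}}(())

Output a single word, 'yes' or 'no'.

pos 0: push '{'; stack = {
pos 1: '}' matches '{'; pop; stack = (empty)
pos 2: push '{'; stack = {
pos 3: push '('; stack = {(
pos 4: ')' matches '('; pop; stack = {
pos 5: '}' matches '{'; pop; stack = (empty)
pos 6: push '{'; stack = {
pos 7: push '{'; stack = {{
pos 8: '}' matches '{'; pop; stack = {
pos 9: push '{'; stack = {{
pos 10: '}' matches '{'; pop; stack = {
pos 11: '}' matches '{'; pop; stack = (empty)
pos 12: push '('; stack = (
pos 13: push '('; stack = ((
pos 14: ')' matches '('; pop; stack = (
pos 15: ')' matches '('; pop; stack = (empty)
end: stack empty → VALID
Verdict: properly nested → yes

Answer: yes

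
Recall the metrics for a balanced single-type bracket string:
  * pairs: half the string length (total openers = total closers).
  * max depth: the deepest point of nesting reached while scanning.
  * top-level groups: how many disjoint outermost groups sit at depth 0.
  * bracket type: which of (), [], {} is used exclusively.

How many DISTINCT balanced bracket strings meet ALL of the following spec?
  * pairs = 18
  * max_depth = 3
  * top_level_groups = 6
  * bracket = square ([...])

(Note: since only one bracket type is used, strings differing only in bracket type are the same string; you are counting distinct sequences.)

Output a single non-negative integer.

Answer: 1654868

Derivation:
Spec: pairs=18 depth=3 groups=6
Count(depth <= 3) = 1661056
Count(depth <= 2) = 6188
Count(depth == 3) = 1661056 - 6188 = 1654868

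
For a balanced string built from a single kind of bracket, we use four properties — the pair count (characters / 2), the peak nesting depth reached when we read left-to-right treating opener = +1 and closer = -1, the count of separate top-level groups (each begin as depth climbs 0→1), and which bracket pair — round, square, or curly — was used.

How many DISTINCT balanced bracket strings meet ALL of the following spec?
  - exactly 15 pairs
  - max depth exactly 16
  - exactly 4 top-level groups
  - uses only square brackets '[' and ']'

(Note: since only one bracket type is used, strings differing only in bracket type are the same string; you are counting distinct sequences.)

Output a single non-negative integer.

Answer: 0

Derivation:
Spec: pairs=15 depth=16 groups=4
Count(depth <= 16) = 1188640
Count(depth <= 15) = 1188640
Count(depth == 16) = 1188640 - 1188640 = 0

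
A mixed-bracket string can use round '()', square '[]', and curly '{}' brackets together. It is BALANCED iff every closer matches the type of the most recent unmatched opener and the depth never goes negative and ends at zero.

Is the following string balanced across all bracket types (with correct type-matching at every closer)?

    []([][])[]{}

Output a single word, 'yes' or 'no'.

Answer: yes

Derivation:
pos 0: push '['; stack = [
pos 1: ']' matches '['; pop; stack = (empty)
pos 2: push '('; stack = (
pos 3: push '['; stack = ([
pos 4: ']' matches '['; pop; stack = (
pos 5: push '['; stack = ([
pos 6: ']' matches '['; pop; stack = (
pos 7: ')' matches '('; pop; stack = (empty)
pos 8: push '['; stack = [
pos 9: ']' matches '['; pop; stack = (empty)
pos 10: push '{'; stack = {
pos 11: '}' matches '{'; pop; stack = (empty)
end: stack empty → VALID
Verdict: properly nested → yes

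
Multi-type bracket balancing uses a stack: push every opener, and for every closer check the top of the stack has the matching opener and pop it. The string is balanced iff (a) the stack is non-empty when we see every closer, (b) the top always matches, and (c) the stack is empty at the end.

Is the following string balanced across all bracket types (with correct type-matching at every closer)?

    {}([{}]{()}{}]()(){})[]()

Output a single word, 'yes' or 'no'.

pos 0: push '{'; stack = {
pos 1: '}' matches '{'; pop; stack = (empty)
pos 2: push '('; stack = (
pos 3: push '['; stack = ([
pos 4: push '{'; stack = ([{
pos 5: '}' matches '{'; pop; stack = ([
pos 6: ']' matches '['; pop; stack = (
pos 7: push '{'; stack = ({
pos 8: push '('; stack = ({(
pos 9: ')' matches '('; pop; stack = ({
pos 10: '}' matches '{'; pop; stack = (
pos 11: push '{'; stack = ({
pos 12: '}' matches '{'; pop; stack = (
pos 13: saw closer ']' but top of stack is '(' (expected ')') → INVALID
Verdict: type mismatch at position 13: ']' closes '(' → no

Answer: no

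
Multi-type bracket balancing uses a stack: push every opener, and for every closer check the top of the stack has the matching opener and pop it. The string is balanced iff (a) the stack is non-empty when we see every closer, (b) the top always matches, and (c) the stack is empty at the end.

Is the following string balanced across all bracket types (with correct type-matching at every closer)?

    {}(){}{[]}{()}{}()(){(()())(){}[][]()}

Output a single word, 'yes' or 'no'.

Answer: yes

Derivation:
pos 0: push '{'; stack = {
pos 1: '}' matches '{'; pop; stack = (empty)
pos 2: push '('; stack = (
pos 3: ')' matches '('; pop; stack = (empty)
pos 4: push '{'; stack = {
pos 5: '}' matches '{'; pop; stack = (empty)
pos 6: push '{'; stack = {
pos 7: push '['; stack = {[
pos 8: ']' matches '['; pop; stack = {
pos 9: '}' matches '{'; pop; stack = (empty)
pos 10: push '{'; stack = {
pos 11: push '('; stack = {(
pos 12: ')' matches '('; pop; stack = {
pos 13: '}' matches '{'; pop; stack = (empty)
pos 14: push '{'; stack = {
pos 15: '}' matches '{'; pop; stack = (empty)
pos 16: push '('; stack = (
pos 17: ')' matches '('; pop; stack = (empty)
pos 18: push '('; stack = (
pos 19: ')' matches '('; pop; stack = (empty)
pos 20: push '{'; stack = {
pos 21: push '('; stack = {(
pos 22: push '('; stack = {((
pos 23: ')' matches '('; pop; stack = {(
pos 24: push '('; stack = {((
pos 25: ')' matches '('; pop; stack = {(
pos 26: ')' matches '('; pop; stack = {
pos 27: push '('; stack = {(
pos 28: ')' matches '('; pop; stack = {
pos 29: push '{'; stack = {{
pos 30: '}' matches '{'; pop; stack = {
pos 31: push '['; stack = {[
pos 32: ']' matches '['; pop; stack = {
pos 33: push '['; stack = {[
pos 34: ']' matches '['; pop; stack = {
pos 35: push '('; stack = {(
pos 36: ')' matches '('; pop; stack = {
pos 37: '}' matches '{'; pop; stack = (empty)
end: stack empty → VALID
Verdict: properly nested → yes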